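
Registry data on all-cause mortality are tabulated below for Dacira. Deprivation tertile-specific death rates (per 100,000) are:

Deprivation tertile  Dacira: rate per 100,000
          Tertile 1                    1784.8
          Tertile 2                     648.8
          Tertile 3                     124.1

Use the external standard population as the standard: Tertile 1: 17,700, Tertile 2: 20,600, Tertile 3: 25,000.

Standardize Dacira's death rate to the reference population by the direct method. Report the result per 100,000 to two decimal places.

759.22

Standard total = 63,300; weights = 0.2796, 0.3254, 0.3949.
Standardized rate: 0.2796×1784.8 + 0.3254×648.8 + 0.3949×124.1 = 759.2218 per 100,000.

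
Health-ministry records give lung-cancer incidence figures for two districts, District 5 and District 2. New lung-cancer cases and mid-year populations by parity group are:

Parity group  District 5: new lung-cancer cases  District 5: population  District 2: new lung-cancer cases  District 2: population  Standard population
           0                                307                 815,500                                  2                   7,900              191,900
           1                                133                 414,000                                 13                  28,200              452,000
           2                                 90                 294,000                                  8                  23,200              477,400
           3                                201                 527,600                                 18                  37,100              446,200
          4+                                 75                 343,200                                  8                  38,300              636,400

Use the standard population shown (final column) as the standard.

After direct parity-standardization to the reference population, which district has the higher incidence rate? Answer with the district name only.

District 2

Parity-specific rates per 100,000 for District 5: 37.65, 32.13, 30.61, 38.10, 21.85.
For District 2: 25.32, 46.10, 34.48, 48.52, 20.89.
Standard total = 2,203,900; weights = 0.0871, 0.2051, 0.2166, 0.2025, 0.2888.
District 5: 0.0871×37.65 + 0.2051×32.13 + 0.2166×30.61 + 0.2025×38.10 + 0.2888×21.85 = 30.5211 per 100,000.
District 2: 0.0871×25.32 + 0.2051×46.10 + 0.2166×34.48 + 0.2025×48.52 + 0.2888×20.89 = 34.9828 per 100,000.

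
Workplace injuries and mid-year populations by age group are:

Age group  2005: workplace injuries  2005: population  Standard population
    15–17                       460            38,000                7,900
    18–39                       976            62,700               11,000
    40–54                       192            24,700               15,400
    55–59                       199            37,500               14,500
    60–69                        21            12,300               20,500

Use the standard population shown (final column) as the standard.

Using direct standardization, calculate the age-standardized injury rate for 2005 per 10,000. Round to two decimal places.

71.94

Age-specific rates per 10,000 for 2005: 121.05, 155.66, 77.73, 53.07, 17.07.
Standard total = 69,300; weights = 0.1140, 0.1587, 0.2222, 0.2092, 0.2958.
Standardized rate: 0.1140×121.05 + 0.1587×155.66 + 0.2222×77.73 + 0.2092×53.07 + 0.2958×17.07 = 71.9358 per 10,000.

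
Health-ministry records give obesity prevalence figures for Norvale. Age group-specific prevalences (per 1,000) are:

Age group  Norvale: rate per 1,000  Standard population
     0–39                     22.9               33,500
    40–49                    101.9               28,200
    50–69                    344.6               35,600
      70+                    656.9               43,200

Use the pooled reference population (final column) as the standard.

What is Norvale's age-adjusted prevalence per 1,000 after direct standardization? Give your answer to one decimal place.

315.2

Standard total = 140,500; weights = 0.2384, 0.2007, 0.2534, 0.3075.
Standardized rate: 0.2384×22.9 + 0.2007×101.9 + 0.2534×344.6 + 0.3075×656.9 = 315.2069 per 1,000.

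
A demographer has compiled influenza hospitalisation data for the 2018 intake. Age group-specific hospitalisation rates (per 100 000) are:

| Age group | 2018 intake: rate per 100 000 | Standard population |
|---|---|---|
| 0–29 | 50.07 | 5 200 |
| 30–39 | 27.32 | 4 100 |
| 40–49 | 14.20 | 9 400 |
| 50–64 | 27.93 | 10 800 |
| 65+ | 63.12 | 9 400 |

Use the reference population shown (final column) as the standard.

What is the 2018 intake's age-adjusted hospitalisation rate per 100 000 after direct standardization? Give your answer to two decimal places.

36.01

Standard total = 38 900; weights = 0.1337, 0.1054, 0.2416, 0.2776, 0.2416.
Standardized rate: 0.1337×50.07 + 0.1054×27.32 + 0.2416×14.20 + 0.2776×27.93 + 0.2416×63.12 = 36.0110 per 100 000.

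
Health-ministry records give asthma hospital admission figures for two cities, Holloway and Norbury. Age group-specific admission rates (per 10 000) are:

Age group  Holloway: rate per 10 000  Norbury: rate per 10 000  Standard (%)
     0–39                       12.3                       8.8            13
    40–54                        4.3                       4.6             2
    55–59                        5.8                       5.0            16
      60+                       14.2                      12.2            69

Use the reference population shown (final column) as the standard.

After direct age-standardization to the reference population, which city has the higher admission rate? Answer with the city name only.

Standard weights: 0.13, 0.02, 0.16, 0.69.
Holloway: 0.1300×12.3 + 0.0200×4.3 + 0.1600×5.8 + 0.6900×14.2 = 12.4110 per 10 000.
Norbury: 0.1300×8.8 + 0.0200×4.6 + 0.1600×5.0 + 0.6900×12.2 = 10.4540 per 10 000.

Holloway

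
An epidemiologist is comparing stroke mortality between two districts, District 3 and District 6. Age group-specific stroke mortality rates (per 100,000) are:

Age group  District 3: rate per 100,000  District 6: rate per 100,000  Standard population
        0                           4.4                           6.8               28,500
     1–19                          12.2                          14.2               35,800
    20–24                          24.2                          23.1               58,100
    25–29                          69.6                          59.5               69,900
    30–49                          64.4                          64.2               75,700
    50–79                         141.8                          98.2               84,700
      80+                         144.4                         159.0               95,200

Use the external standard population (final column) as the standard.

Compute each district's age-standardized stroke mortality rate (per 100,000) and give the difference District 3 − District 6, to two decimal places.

Standard total = 447,900; weights = 0.0636, 0.0799, 0.1297, 0.1561, 0.1690, 0.1891, 0.2125.
District 3: 0.0636×4.4 + 0.0799×12.2 + 0.1297×24.2 + 0.1561×69.6 + 0.1690×64.4 + 0.1891×141.8 + 0.2125×144.4 = 83.6473 per 100,000.
District 6: 0.0636×6.8 + 0.0799×14.2 + 0.1297×23.1 + 0.1561×59.5 + 0.1690×64.2 + 0.1891×98.2 + 0.2125×159.0 = 77.0654 per 100,000.
Difference = 83.6473 − 77.0654 = 6.5819.

6.58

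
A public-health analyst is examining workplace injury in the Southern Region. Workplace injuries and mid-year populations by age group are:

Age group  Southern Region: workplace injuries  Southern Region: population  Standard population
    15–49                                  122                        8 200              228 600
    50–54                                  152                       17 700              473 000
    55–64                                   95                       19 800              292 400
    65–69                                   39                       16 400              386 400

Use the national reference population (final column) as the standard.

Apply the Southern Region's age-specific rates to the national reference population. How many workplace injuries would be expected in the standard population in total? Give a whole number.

Age-specific rates per 10 000 for the Southern Region: 148.78, 85.88, 47.98, 23.78.
Expected workplace injuries = Σ (standard pop × age-specific rate ÷ 10 000)
= 228 600×148.78/10 000 + 473 000×85.88/10 000 + 292 400×47.98/10 000 + 386 400×23.78/10 000
= 3401.12 + 4061.92 + 1402.93 + 918.88 = 9784.85.

9785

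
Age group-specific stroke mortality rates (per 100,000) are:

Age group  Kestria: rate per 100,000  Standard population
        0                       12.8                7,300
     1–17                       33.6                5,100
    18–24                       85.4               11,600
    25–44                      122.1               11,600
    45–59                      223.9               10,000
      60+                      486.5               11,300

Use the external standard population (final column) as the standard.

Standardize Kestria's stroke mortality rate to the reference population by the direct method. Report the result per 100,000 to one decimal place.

182.9

Standard total = 56,900; weights = 0.1283, 0.0896, 0.2039, 0.2039, 0.1757, 0.1986.
Standardized rate: 0.1283×12.8 + 0.0896×33.6 + 0.2039×85.4 + 0.2039×122.1 + 0.1757×223.9 + 0.1986×486.5 = 182.9218 per 100,000.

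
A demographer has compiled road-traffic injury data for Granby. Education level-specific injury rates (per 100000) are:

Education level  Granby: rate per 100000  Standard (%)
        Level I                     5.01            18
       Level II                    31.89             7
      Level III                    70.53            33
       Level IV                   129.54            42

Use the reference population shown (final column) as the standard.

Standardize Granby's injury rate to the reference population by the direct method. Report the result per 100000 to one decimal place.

80.8

Standard weights: 0.18, 0.07, 0.33, 0.42.
Standardized rate: 0.1800×5.01 + 0.0700×31.89 + 0.3300×70.53 + 0.4200×129.54 = 80.8158 per 100000.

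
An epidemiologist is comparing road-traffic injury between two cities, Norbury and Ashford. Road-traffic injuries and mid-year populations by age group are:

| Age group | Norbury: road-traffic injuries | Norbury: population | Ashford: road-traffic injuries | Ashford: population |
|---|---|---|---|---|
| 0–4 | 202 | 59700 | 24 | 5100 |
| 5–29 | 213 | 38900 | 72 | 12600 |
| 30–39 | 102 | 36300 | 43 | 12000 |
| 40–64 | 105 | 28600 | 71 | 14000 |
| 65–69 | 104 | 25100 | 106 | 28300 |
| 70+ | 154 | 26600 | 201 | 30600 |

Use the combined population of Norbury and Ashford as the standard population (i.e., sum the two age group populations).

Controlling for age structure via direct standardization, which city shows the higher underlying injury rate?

Age-specific rates per 100000 for Norbury: 338.36, 547.56, 280.99, 367.13, 414.34, 578.95.
For Ashford: 470.59, 571.43, 358.33, 507.14, 374.56, 656.86.
Combined standard total = 317800; weights = 0.2039, 0.1621, 0.1520, 0.1340, 0.1680, 0.1800.
Norbury: 0.2039×338.36 + 0.1621×547.56 + 0.1520×280.99 + 0.1340×367.13 + 0.1680×414.34 + 0.1800×578.95 = 423.4685 per 100000.
Ashford: 0.2039×470.59 + 0.1621×571.43 + 0.1520×358.33 + 0.1340×507.14 + 0.1680×374.56 + 0.1800×656.86 = 492.1600 per 100000.

Ashford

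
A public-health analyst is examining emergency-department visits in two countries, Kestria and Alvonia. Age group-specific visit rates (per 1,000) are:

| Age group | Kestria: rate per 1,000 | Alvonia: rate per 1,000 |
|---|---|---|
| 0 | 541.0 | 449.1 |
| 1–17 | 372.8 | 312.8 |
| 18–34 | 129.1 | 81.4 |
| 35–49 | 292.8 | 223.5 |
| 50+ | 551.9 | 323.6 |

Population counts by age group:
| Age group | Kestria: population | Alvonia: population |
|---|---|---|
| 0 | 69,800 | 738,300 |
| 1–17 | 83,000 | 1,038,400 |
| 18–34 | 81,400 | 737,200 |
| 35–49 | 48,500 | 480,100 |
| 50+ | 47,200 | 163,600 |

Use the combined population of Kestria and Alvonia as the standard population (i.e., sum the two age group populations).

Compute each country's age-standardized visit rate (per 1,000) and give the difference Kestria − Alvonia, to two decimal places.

Combined standard total = 3,487,500; weights = 0.2317, 0.3215, 0.2347, 0.1516, 0.0604.
Kestria: 0.2317×541.0 + 0.3215×372.8 + 0.2347×129.1 + 0.1516×292.8 + 0.0604×551.9 = 353.2719 per 1,000.
Alvonia: 0.2317×449.1 + 0.3215×312.8 + 0.2347×81.4 + 0.1516×223.5 + 0.0604×323.6 = 277.1850 per 1,000.
Difference = 353.2719 − 277.1850 = 76.0869.

76.09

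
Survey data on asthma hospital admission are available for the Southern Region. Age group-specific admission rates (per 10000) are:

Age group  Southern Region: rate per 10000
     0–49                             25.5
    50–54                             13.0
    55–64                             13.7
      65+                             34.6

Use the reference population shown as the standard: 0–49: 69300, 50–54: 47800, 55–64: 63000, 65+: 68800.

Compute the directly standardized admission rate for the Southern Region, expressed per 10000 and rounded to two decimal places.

Standard total = 248900; weights = 0.2784, 0.1920, 0.2531, 0.2764.
Standardized rate: 0.2784×25.5 + 0.1920×13.0 + 0.2531×13.7 + 0.2764×34.6 = 22.6281 per 10000.

22.63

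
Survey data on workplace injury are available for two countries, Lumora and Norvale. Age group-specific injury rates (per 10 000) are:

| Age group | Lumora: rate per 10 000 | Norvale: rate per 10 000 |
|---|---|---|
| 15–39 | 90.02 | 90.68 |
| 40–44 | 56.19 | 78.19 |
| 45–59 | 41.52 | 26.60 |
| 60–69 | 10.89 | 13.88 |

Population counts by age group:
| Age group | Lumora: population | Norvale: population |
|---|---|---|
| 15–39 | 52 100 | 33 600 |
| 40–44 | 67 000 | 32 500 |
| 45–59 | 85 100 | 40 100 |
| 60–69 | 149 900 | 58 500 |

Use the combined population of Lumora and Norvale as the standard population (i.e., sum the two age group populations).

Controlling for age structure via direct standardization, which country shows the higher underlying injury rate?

Norvale

Combined standard total = 518 800; weights = 0.1652, 0.1918, 0.2413, 0.4017.
Lumora: 0.1652×90.02 + 0.1918×56.19 + 0.2413×41.52 + 0.4017×10.89 = 40.0412 per 10 000.
Norvale: 0.1652×90.68 + 0.1918×78.19 + 0.2413×26.60 + 0.4017×13.88 = 41.9701 per 10 000.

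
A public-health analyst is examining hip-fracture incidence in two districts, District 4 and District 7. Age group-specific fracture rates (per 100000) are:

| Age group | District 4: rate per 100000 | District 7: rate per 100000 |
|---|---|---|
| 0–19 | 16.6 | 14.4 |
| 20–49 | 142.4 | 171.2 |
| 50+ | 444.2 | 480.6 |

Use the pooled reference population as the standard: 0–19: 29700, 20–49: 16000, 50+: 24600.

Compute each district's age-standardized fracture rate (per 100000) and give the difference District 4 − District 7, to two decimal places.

Standard total = 70300; weights = 0.4225, 0.2276, 0.3499.
District 4: 0.4225×16.6 + 0.2276×142.4 + 0.3499×444.2 = 194.8612 per 100000.
District 7: 0.4225×14.4 + 0.2276×171.2 + 0.3499×480.6 = 213.2239 per 100000.
Difference = 194.8612 − 213.2239 = -18.3627.

-18.36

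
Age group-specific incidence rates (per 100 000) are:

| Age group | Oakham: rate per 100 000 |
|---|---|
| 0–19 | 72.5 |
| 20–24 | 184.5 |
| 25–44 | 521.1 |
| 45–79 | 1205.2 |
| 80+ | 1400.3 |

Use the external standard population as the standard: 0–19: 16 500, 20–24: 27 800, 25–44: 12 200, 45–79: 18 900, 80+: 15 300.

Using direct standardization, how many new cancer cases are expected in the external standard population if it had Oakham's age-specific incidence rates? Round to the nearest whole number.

569

Expected new cancer cases = Σ (standard pop × age-specific rate ÷ 100 000)
= 16 500×72.5/100 000 + 27 800×184.5/100 000 + 12 200×521.1/100 000 + 18 900×1205.2/100 000 + 15 300×1400.3/100 000
= 11.96 + 51.29 + 63.57 + 227.78 + 214.25 = 568.86.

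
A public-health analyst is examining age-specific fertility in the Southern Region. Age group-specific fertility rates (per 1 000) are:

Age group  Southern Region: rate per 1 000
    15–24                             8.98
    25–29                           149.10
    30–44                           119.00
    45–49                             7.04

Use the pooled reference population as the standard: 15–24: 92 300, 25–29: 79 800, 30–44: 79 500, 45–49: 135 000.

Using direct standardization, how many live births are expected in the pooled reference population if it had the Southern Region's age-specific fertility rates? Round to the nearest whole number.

23138

Expected live births = Σ (standard pop × age-specific rate ÷ 1 000)
= 92 300×8.98/1 000 + 79 800×149.10/1 000 + 79 500×119.00/1 000 + 135 000×7.04/1 000
= 828.85 + 11898.18 + 9460.50 + 950.40 = 23137.93.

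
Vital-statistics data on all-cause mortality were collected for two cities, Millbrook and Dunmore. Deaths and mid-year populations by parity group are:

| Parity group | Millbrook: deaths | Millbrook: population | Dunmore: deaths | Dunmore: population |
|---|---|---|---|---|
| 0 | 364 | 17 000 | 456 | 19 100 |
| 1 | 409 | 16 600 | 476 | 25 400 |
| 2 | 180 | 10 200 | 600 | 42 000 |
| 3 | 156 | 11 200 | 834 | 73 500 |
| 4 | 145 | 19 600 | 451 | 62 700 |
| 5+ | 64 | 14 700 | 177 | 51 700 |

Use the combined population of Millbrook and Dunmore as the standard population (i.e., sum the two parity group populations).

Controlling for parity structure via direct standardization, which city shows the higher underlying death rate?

Parity-specific rates per 100 000 for Millbrook: 2141.18, 2463.86, 1764.71, 1392.86, 739.80, 435.37.
For Dunmore: 2387.43, 1874.02, 1428.57, 1134.69, 719.30, 342.36.
Combined standard total = 363 700; weights = 0.0993, 0.1155, 0.1435, 0.2329, 0.2263, 0.1826.
Millbrook: 0.0993×2141.18 + 0.1155×2463.86 + 0.1435×1764.71 + 0.2329×1392.86 + 0.2263×739.80 + 0.1826×435.37 = 1321.5977 per 100 000.
Dunmore: 0.0993×2387.43 + 0.1155×1874.02 + 0.1435×1428.57 + 0.2329×1134.69 + 0.2263×719.30 + 0.1826×342.36 = 1147.9406 per 100 000.

Millbrook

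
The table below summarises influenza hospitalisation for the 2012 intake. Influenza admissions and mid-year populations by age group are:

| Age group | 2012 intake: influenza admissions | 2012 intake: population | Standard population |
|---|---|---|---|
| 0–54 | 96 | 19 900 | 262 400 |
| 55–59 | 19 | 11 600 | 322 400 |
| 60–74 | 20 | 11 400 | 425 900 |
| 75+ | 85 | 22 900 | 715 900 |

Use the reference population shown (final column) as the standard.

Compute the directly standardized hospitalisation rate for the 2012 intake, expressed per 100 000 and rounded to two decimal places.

Age-specific rates per 100 000 for the 2012 intake: 482.41, 163.79, 175.44, 371.18.
Standard total = 1 726 600; weights = 0.1520, 0.1867, 0.2467, 0.4146.
Standardized rate: 0.1520×482.41 + 0.1867×163.79 + 0.2467×175.44 + 0.4146×371.18 = 301.0762 per 100 000.

301.08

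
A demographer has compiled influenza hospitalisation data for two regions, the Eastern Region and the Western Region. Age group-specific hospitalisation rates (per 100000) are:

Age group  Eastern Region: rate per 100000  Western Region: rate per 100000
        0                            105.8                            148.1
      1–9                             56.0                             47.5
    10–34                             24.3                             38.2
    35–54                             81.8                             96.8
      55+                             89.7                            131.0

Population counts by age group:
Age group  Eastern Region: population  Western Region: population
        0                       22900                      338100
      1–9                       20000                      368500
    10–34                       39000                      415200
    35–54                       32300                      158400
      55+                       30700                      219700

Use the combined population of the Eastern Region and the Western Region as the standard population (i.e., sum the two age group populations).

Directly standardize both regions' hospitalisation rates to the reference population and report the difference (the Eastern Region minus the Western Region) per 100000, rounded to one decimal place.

-19.1

Combined standard total = 1644800; weights = 0.2195, 0.2362, 0.2761, 0.1159, 0.1522.
The Eastern Region: 0.2195×105.8 + 0.2362×56.0 + 0.2761×24.3 + 0.1159×81.8 + 0.1522×89.7 = 66.2980 per 100000.
The Western Region: 0.2195×148.1 + 0.2362×47.5 + 0.2761×38.2 + 0.1159×96.8 + 0.1522×131.0 = 85.4392 per 100000.
Difference = 66.2980 − 85.4392 = -19.1412.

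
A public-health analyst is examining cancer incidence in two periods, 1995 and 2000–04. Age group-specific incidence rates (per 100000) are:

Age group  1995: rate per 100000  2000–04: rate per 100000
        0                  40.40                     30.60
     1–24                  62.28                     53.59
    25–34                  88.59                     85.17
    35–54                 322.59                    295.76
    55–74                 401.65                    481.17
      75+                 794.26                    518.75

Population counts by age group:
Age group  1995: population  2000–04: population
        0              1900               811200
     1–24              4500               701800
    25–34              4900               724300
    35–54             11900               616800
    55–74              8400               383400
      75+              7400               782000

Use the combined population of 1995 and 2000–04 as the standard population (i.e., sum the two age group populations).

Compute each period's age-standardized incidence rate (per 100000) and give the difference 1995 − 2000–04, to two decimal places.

Combined standard total = 4058500; weights = 0.2003, 0.1740, 0.1797, 0.1549, 0.0965, 0.1945.
1995: 0.2003×40.40 + 0.1740×62.28 + 0.1797×88.59 + 0.1549×322.59 + 0.0965×401.65 + 0.1945×794.26 = 278.0843 per 100000.
2000–04: 0.2003×30.60 + 0.1740×53.59 + 0.1797×85.17 + 0.1549×295.76 + 0.0965×481.17 + 0.1945×518.75 = 223.9264 per 100000.
Difference = 278.0843 − 223.9264 = 54.1579.

54.16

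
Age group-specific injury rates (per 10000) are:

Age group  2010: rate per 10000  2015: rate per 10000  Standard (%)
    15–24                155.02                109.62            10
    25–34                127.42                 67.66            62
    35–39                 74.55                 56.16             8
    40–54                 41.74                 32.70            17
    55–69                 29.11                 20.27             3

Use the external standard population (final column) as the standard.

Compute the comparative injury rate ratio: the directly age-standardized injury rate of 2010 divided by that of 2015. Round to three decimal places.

Standard weights: 0.10, 0.62, 0.08, 0.17, 0.03.
2010: 0.1000×155.02 + 0.6200×127.42 + 0.0800×74.55 + 0.1700×41.74 + 0.0300×29.11 = 108.4355 per 10000.
2015: 0.1000×109.62 + 0.6200×67.66 + 0.0800×56.16 + 0.1700×32.70 + 0.0300×20.27 = 63.5711 per 10000.
Ratio = 108.4355 ÷ 63.5711 = 1.70574.

1.706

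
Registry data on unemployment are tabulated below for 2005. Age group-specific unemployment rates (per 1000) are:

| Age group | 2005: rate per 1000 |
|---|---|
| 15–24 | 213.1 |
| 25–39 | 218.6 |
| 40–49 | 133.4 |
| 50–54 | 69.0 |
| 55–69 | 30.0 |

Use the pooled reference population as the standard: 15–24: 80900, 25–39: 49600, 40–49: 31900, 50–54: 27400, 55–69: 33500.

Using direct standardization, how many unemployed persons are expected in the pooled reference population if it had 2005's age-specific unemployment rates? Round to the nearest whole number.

35233

Expected unemployed persons = Σ (standard pop × age-specific rate ÷ 1000)
= 80900×213.1/1000 + 49600×218.6/1000 + 31900×133.4/1000 + 27400×69.0/1000 + 33500×30.0/1000
= 17239.79 + 10842.56 + 4255.46 + 1890.60 + 1005.00 = 35233.41.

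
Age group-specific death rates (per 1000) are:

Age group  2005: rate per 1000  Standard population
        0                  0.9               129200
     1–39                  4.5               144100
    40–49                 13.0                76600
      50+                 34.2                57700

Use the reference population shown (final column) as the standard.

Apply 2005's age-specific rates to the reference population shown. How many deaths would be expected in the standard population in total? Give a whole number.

Expected deaths = Σ (standard pop × age-specific rate ÷ 1000)
= 129200×0.9/1000 + 144100×4.5/1000 + 76600×13.0/1000 + 57700×34.2/1000
= 116.28 + 648.45 + 995.80 + 1973.34 = 3733.87.

3734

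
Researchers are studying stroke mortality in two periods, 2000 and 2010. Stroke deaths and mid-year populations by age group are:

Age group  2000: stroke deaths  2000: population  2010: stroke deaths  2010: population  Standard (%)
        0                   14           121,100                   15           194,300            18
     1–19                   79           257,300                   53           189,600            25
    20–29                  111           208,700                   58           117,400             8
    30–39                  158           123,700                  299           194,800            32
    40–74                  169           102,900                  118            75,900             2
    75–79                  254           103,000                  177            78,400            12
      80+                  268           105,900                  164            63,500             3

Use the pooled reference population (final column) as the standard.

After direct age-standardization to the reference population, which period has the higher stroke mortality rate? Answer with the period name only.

Age-specific rates per 100,000 for 2000: 11.56, 30.70, 53.19, 127.73, 164.24, 246.60, 253.07.
For 2010: 7.72, 27.95, 49.40, 153.49, 155.47, 225.77, 258.27.
Standard weights: 0.18, 0.25, 0.08, 0.32, 0.02, 0.12, 0.03.
2000: 0.1800×11.56 + 0.2500×30.70 + 0.0800×53.19 + 0.3200×127.73 + 0.0200×164.24 + 0.1200×246.60 + 0.0300×253.07 = 95.3538 per 100,000.
2010: 0.1800×7.72 + 0.2500×27.95 + 0.0800×49.40 + 0.3200×153.49 + 0.0200×155.47 + 0.1200×225.77 + 0.0300×258.27 = 99.3966 per 100,000.
The crude rates (102.97 vs 96.73) would put 2000 higher, but that reflects its age composition; once standardized to a common age structure, 2010 has the higher underlying rate.

2010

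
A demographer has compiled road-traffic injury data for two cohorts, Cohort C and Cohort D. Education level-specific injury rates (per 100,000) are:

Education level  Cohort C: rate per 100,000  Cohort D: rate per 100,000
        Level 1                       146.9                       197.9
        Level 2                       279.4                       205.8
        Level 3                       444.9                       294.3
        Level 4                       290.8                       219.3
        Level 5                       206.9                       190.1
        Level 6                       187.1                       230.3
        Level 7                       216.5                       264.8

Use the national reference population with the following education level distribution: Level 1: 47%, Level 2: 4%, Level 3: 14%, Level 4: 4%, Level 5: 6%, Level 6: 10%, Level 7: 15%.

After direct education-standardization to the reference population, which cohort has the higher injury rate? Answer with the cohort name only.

Cohort D

Standard weights: 0.47, 0.04, 0.14, 0.04, 0.06, 0.10, 0.15.
Cohort C: 0.4700×146.9 + 0.0400×279.4 + 0.1400×444.9 + 0.0400×290.8 + 0.0600×206.9 + 0.1000×187.1 + 0.1500×216.5 = 217.7360 per 100,000.
Cohort D: 0.4700×197.9 + 0.0400×205.8 + 0.1400×294.3 + 0.0400×219.3 + 0.0600×190.1 + 0.1000×230.3 + 0.1500×264.8 = 225.3750 per 100,000.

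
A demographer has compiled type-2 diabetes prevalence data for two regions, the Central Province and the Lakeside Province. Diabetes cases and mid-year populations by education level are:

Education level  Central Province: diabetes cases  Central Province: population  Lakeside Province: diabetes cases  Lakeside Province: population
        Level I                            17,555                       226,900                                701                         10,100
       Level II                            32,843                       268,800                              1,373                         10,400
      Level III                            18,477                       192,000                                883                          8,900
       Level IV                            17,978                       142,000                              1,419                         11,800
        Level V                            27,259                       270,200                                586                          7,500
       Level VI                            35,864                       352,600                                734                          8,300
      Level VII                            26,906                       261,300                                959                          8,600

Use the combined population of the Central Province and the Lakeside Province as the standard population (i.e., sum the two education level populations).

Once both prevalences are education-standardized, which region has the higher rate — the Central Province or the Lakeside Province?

Education-specific rates per 1,000 for the Central Province: 77.369, 122.184, 96.234, 126.606, 100.885, 101.713, 102.970.
For the Lakeside Province: 69.406, 132.019, 99.213, 120.254, 78.133, 88.434, 111.512.
Combined standard total = 1,779,400; weights = 0.1332, 0.1569, 0.1129, 0.0864, 0.1561, 0.2028, 0.1517.
The Central Province: 0.1332×77.369 + 0.1569×122.184 + 0.1129×96.234 + 0.0864×126.606 + 0.1561×100.885 + 0.2028×101.713 + 0.1517×102.970 = 103.2769 per 1,000.
The Lakeside Province: 0.1332×69.406 + 0.1569×132.019 + 0.1129×99.213 + 0.0864×120.254 + 0.1561×78.133 + 0.2028×88.434 + 0.1517×111.512 = 98.5986 per 1,000.

Central Province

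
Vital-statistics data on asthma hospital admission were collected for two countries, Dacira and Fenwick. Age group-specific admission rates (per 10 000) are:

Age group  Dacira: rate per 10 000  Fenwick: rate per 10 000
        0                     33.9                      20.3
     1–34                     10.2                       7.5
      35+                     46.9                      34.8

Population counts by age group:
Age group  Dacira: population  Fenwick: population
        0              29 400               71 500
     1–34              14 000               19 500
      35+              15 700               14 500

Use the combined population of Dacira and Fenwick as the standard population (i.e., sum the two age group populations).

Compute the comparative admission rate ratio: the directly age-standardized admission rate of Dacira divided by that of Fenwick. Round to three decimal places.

Combined standard total = 164 600; weights = 0.6130, 0.2035, 0.1835.
Dacira: 0.6130×33.9 + 0.2035×10.2 + 0.1835×46.9 = 31.4617 per 10 000.
Fenwick: 0.6130×20.3 + 0.2035×7.5 + 0.1835×34.8 = 20.3553 per 10 000.
Ratio = 31.4617 ÷ 20.3553 = 1.54563.

1.546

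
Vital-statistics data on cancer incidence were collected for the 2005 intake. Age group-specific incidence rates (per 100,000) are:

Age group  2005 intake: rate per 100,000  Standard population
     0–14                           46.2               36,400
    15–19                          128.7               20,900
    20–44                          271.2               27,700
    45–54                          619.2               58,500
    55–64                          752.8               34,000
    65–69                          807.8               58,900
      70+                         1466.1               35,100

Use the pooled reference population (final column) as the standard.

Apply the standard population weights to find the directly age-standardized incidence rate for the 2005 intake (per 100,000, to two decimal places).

636.25

Standard total = 271,500; weights = 0.1341, 0.0770, 0.1020, 0.2155, 0.1252, 0.2169, 0.1293.
Standardized rate: 0.1341×46.2 + 0.0770×128.7 + 0.1020×271.2 + 0.2155×619.2 + 0.1252×752.8 + 0.2169×807.8 + 0.1293×1466.1 = 636.2493 per 100,000.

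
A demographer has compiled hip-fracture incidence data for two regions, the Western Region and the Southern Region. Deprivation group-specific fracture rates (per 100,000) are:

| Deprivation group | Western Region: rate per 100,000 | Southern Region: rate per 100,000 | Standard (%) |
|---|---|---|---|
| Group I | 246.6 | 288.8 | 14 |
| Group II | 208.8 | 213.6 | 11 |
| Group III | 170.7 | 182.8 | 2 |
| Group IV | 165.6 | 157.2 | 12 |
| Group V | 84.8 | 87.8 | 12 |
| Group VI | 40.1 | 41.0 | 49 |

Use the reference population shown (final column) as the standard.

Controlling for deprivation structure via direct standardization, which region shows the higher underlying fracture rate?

Southern Region

Standard weights: 0.14, 0.11, 0.02, 0.12, 0.12, 0.49.
The Western Region: 0.1400×246.6 + 0.1100×208.8 + 0.0200×170.7 + 0.1200×165.6 + 0.1200×84.8 + 0.4900×40.1 = 110.6030 per 100,000.
The Southern Region: 0.1400×288.8 + 0.1100×213.6 + 0.0200×182.8 + 0.1200×157.2 + 0.1200×87.8 + 0.4900×41.0 = 117.0740 per 100,000.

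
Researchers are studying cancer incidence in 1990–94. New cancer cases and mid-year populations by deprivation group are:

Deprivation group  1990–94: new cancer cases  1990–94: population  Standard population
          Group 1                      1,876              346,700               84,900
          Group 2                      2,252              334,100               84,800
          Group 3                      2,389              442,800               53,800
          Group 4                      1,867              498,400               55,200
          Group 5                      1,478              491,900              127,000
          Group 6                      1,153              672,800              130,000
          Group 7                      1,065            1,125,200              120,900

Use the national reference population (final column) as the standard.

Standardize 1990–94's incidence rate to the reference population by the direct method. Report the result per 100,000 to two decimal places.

Deprivation-specific rates per 100,000 for 1990–94: 541.10, 674.05, 539.52, 374.60, 300.47, 171.37, 94.65.
Standard total = 656,600; weights = 0.1293, 0.1292, 0.0819, 0.0841, 0.1934, 0.1980, 0.1841.
Standardized rate: 0.1293×541.10 + 0.1292×674.05 + 0.0819×539.52 + 0.0841×374.60 + 0.1934×300.47 + 0.1980×171.37 + 0.1841×94.65 = 342.1933 per 100,000.

342.19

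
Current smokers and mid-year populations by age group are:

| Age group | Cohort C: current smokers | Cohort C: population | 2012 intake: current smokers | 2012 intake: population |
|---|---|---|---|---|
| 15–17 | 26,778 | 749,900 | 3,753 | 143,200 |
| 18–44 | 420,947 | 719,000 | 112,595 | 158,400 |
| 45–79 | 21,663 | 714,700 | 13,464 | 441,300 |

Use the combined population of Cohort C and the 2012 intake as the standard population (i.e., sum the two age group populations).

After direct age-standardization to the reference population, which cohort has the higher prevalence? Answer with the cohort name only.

Age-specific rates per 1,000 for Cohort C: 35.709, 585.462, 30.311.
For the 2012 intake: 26.208, 710.827, 30.510.
Combined standard total = 2,926,500; weights = 0.3052, 0.2998, 0.3950.
Cohort C: 0.3052×35.709 + 0.2998×585.462 + 0.3950×30.311 = 198.3990 per 1,000.
The 2012 intake: 0.3052×26.208 + 0.2998×710.827 + 0.3950×30.510 = 233.1644 per 1,000.
The crude rates (214.96 vs 174.74) would put Cohort C higher, but that reflects its age composition; once standardized to a common age structure, the 2012 intake has the higher underlying rate.

2012 intake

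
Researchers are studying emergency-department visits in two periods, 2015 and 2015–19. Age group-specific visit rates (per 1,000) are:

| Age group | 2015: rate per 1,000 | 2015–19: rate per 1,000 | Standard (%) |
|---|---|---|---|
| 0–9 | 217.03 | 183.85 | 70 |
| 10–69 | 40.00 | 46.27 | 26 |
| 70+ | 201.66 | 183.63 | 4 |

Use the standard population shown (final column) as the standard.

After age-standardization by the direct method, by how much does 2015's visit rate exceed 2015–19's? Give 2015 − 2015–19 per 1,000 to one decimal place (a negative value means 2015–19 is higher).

22.3

Standard weights: 0.70, 0.26, 0.04.
2015: 0.7000×217.03 + 0.2600×40.00 + 0.0400×201.66 = 170.3874 per 1,000.
2015–19: 0.7000×183.85 + 0.2600×46.27 + 0.0400×183.63 = 148.0704 per 1,000.
Difference = 170.3874 − 148.0704 = 22.3170.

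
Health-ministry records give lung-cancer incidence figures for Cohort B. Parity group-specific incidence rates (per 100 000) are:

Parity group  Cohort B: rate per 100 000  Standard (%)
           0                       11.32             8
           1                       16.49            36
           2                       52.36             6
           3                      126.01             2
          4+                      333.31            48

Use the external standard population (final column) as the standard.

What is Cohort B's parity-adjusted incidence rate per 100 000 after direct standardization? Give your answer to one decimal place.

Standard weights: 0.08, 0.36, 0.06, 0.02, 0.48.
Standardized rate: 0.0800×11.32 + 0.3600×16.49 + 0.0600×52.36 + 0.0200×126.01 + 0.4800×333.31 = 172.4926 per 100 000.

172.5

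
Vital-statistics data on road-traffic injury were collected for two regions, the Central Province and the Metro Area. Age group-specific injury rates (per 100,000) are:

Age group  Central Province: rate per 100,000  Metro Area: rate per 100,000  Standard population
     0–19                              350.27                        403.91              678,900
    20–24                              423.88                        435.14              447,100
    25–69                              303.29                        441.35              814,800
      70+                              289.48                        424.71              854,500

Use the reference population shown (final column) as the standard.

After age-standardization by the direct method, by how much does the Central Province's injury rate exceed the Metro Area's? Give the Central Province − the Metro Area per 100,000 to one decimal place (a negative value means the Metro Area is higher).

-96.4

Standard total = 2,795,300; weights = 0.2429, 0.1599, 0.2915, 0.3057.
The Central Province: 0.2429×350.27 + 0.1599×423.88 + 0.2915×303.29 + 0.3057×289.48 = 329.7665 per 100,000.
The Metro Area: 0.2429×403.91 + 0.1599×435.14 + 0.2915×441.35 + 0.3057×424.71 = 426.1769 per 100,000.
Difference = 329.7665 − 426.1769 = -96.4104.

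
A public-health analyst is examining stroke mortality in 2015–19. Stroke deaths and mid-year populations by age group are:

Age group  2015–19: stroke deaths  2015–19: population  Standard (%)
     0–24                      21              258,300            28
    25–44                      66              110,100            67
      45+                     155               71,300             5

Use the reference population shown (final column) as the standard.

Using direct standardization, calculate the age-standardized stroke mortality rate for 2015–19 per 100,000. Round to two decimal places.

Age-specific rates per 100,000 for 2015–19: 8.13, 59.95, 217.39.
Standard weights: 0.28, 0.67, 0.05.
Standardized rate: 0.2800×8.13 + 0.6700×59.95 + 0.0500×217.39 = 53.3095 per 100,000.

53.31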